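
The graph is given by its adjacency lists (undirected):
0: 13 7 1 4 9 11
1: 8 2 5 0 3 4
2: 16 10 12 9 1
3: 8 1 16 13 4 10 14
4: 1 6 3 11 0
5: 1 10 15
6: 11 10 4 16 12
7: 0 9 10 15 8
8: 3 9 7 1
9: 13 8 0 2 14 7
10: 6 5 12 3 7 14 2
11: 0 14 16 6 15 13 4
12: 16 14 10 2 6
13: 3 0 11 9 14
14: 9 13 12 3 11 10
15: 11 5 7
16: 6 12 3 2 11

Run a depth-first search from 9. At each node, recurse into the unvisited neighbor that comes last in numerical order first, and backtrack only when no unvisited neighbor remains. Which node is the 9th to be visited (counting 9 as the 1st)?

Visit 9
9 → 14
14 → 13
13 → 11
11 → 16
16 → 12
12 → 10
10 → 7
7 → 15
15 → 5
5 → 1
1 → 8
8 → 3
3 → 4
4 → 6
4 → 0
1 → 2

Visit order: 9, 14, 13, 11, 16, 12, 10, 7, 15, 5, 1, 8, 3, 4, 6, 0, 2

15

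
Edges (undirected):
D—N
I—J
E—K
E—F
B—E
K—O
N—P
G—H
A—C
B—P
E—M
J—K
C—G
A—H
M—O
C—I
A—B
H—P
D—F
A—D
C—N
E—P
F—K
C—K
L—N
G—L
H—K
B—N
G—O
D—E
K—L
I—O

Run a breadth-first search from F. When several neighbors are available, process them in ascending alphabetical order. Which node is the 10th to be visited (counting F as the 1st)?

C

Visit F; enqueue D, E, K → queue [D, E, K]
Visit D; enqueue A, N → queue [E, K, A, N]
Visit E; enqueue B, M, P → queue [K, A, N, B, M, P]
Visit K; enqueue C, H, J, L, O → queue [A, N, B, M, P, C, H, J, L, O]
Visit A → queue [N, B, M, P, C, H, J, L, O]
Visit N → queue [B, M, P, C, H, J, L, O]
Visit B → queue [M, P, C, H, J, L, O]
Visit M → queue [P, C, H, J, L, O]
Visit P → queue [C, H, J, L, O]
Visit C; enqueue G, I → queue [H, J, L, O, G, I]
Visit H → queue [J, L, O, G, I]
Visit J → queue [L, O, G, I]
Visit L → queue [O, G, I]
Visit O → queue [G, I]
Visit G → queue [I]
Visit I → queue []

Visit order: F, D, E, K, A, N, B, M, P, C, H, J, L, O, G, I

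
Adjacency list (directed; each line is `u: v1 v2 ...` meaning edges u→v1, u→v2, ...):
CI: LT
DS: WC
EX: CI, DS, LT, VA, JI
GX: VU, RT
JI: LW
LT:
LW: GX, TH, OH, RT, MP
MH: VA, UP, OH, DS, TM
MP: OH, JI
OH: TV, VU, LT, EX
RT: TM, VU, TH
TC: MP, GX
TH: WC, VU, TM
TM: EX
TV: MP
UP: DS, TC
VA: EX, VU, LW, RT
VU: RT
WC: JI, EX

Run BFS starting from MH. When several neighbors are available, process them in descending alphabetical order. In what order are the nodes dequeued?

MH, VA, UP, TM, OH, DS, VU, RT, LW, EX, TC, TV, LT, WC, TH, MP, GX, JI, CI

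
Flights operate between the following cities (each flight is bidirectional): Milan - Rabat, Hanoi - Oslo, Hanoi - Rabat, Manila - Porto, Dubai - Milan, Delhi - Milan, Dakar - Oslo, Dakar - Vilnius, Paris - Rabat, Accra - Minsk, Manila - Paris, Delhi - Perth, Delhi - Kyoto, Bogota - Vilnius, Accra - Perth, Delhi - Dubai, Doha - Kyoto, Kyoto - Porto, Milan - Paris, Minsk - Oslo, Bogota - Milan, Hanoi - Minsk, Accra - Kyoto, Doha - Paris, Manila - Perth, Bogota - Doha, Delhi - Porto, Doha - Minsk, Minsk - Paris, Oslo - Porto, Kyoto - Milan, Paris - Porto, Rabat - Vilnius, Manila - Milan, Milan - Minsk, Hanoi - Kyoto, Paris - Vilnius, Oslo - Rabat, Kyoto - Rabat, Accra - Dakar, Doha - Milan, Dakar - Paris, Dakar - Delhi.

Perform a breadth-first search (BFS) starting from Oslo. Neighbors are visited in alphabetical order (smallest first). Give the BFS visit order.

Oslo Dakar Hanoi Minsk Porto Rabat Accra Delhi Paris Vilnius Kyoto Doha Milan Manila Perth Dubai Bogota

Visit Oslo; enqueue Dakar, Hanoi, Minsk, Porto, Rabat → queue [Dakar, Hanoi, Minsk, Porto, Rabat]
Visit Dakar; enqueue Accra, Delhi, Paris, Vilnius → queue [Hanoi, Minsk, Porto, Rabat, Accra, Delhi, Paris, Vilnius]
Visit Hanoi; enqueue Kyoto → queue [Minsk, Porto, Rabat, Accra, Delhi, Paris, Vilnius, Kyoto]
Visit Minsk; enqueue Doha, Milan → queue [Porto, Rabat, Accra, Delhi, Paris, Vilnius, Kyoto, Doha, Milan]
Visit Porto; enqueue Manila → queue [Rabat, Accra, Delhi, Paris, Vilnius, Kyoto, Doha, Milan, Manila]
Visit Rabat → queue [Accra, Delhi, Paris, Vilnius, Kyoto, Doha, Milan, Manila]
Visit Accra; enqueue Perth → queue [Delhi, Paris, Vilnius, Kyoto, Doha, Milan, Manila, Perth]
Visit Delhi; enqueue Dubai → queue [Paris, Vilnius, Kyoto, Doha, Milan, Manila, Perth, Dubai]
Visit Paris → queue [Vilnius, Kyoto, Doha, Milan, Manila, Perth, Dubai]
Visit Vilnius; enqueue Bogota → queue [Kyoto, Doha, Milan, Manila, Perth, Dubai, Bogota]
Visit Kyoto → queue [Doha, Milan, Manila, Perth, Dubai, Bogota]
Visit Doha → queue [Milan, Manila, Perth, Dubai, Bogota]
Visit Milan → queue [Manila, Perth, Dubai, Bogota]
Visit Manila → queue [Perth, Dubai, Bogota]
Visit Perth → queue [Dubai, Bogota]
Visit Dubai → queue [Bogota]
Visit Bogota → queue []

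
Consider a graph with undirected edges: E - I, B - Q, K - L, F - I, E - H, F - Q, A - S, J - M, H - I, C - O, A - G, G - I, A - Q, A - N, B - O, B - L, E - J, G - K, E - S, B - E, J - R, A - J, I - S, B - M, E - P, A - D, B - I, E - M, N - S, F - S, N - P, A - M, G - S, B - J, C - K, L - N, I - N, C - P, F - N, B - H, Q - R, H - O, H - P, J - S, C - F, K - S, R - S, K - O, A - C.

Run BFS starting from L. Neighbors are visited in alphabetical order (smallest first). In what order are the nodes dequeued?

L B K N E H I J M O Q C G S A F P R D

Visit L; enqueue B, K, N → queue [B, K, N]
Visit B; enqueue E, H, I, J, M, O, Q → queue [K, N, E, H, I, J, M, O, Q]
Visit K; enqueue C, G, S → queue [N, E, H, I, J, M, O, Q, C, G, S]
Visit N; enqueue A, F, P → queue [E, H, I, J, M, O, Q, C, G, S, A, F, P]
Visit E → queue [H, I, J, M, O, Q, C, G, S, A, F, P]
Visit H → queue [I, J, M, O, Q, C, G, S, A, F, P]
Visit I → queue [J, M, O, Q, C, G, S, A, F, P]
Visit J; enqueue R → queue [M, O, Q, C, G, S, A, F, P, R]
Visit M → queue [O, Q, C, G, S, A, F, P, R]
Visit O → queue [Q, C, G, S, A, F, P, R]
Visit Q → queue [C, G, S, A, F, P, R]
Visit C → queue [G, S, A, F, P, R]
Visit G → queue [S, A, F, P, R]
Visit S → queue [A, F, P, R]
Visit A; enqueue D → queue [F, P, R, D]
Visit F → queue [P, R, D]
Visit P → queue [R, D]
Visit R → queue [D]
Visit D → queue []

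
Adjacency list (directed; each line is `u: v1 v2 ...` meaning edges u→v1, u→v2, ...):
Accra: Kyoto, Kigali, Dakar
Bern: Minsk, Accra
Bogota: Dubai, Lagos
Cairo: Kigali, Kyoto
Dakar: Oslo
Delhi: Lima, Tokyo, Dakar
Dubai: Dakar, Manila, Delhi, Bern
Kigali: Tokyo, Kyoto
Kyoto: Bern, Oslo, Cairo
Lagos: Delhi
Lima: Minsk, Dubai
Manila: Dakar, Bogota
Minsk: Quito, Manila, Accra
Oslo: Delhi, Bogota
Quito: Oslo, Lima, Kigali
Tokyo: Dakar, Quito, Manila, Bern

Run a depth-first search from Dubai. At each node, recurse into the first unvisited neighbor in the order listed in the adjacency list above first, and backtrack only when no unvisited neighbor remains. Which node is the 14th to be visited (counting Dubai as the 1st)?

Accra

Visit Dubai
Dubai → Dakar
Dakar → Oslo
Oslo → Delhi
Delhi → Lima
Lima → Minsk
Minsk → Quito
Quito → Kigali
Kigali → Tokyo
Tokyo → Manila
Manila → Bogota
Bogota → Lagos
Tokyo → Bern
Bern → Accra
Accra → Kyoto
Kyoto → Cairo

Visit order: Dubai, Dakar, Oslo, Delhi, Lima, Minsk, Quito, Kigali, Tokyo, Manila, Bogota, Lagos, Bern, Accra, Kyoto, Cairo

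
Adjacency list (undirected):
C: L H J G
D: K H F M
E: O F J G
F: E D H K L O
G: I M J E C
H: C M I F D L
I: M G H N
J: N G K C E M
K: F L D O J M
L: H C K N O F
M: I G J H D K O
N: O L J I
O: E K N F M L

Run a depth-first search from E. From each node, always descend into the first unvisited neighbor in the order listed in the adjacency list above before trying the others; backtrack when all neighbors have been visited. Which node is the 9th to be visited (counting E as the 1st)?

Visit E
E → O
O → K
K → F
F → D
D → H
H → C
C → L
L → N
N → J
J → G
G → I
I → M

Visit order: E, O, K, F, D, H, C, L, N, J, G, I, M

N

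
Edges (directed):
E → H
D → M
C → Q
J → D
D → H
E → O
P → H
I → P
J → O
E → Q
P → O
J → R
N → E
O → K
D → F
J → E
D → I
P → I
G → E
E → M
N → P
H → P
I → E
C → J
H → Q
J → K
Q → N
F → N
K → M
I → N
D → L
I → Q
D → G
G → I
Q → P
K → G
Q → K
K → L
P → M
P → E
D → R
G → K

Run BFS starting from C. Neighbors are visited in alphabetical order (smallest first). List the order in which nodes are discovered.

Visit C; enqueue J, Q → queue [J, Q]
Visit J; enqueue D, E, K, O, R → queue [Q, D, E, K, O, R]
Visit Q; enqueue N, P → queue [D, E, K, O, R, N, P]
Visit D; enqueue F, G, H, I, L, M → queue [E, K, O, R, N, P, F, G, H, I, L, M]
Visit E → queue [K, O, R, N, P, F, G, H, I, L, M]
Visit K → queue [O, R, N, P, F, G, H, I, L, M]
Visit O → queue [R, N, P, F, G, H, I, L, M]
Visit R → queue [N, P, F, G, H, I, L, M]
Visit N → queue [P, F, G, H, I, L, M]
Visit P → queue [F, G, H, I, L, M]
Visit F → queue [G, H, I, L, M]
Visit G → queue [H, I, L, M]
Visit H → queue [I, L, M]
Visit I → queue [L, M]
Visit L → queue [M]
Visit M → queue []

C, J, Q, D, E, K, O, R, N, P, F, G, H, I, L, M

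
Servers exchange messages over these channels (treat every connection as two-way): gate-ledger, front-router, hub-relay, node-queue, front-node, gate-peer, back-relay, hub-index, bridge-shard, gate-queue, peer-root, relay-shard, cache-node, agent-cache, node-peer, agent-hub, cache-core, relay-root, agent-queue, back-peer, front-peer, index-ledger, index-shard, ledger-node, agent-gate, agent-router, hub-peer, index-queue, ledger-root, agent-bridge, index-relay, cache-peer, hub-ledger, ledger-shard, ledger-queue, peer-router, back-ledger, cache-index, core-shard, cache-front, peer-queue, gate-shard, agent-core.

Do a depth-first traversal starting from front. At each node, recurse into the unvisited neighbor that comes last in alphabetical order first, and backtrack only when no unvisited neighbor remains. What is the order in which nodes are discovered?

Visit front
front → router
router → peer
peer → root
root → relay
relay → shard
shard → ledger
ledger → queue
queue → node
node → cache
cache → index
index → hub
hub → agent
agent → gate
agent → core
agent → bridge
ledger → back

front, router, peer, root, relay, shard, ledger, queue, node, cache, index, hub, agent, gate, core, bridge, back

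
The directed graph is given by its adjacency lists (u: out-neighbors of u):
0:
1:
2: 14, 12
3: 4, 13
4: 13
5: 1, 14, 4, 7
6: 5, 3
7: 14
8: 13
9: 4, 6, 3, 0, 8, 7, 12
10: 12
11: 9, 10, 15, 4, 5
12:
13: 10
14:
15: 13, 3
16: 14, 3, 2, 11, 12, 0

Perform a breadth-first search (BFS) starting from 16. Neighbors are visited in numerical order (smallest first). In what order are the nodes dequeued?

Visit 16; enqueue 0, 2, 3, 11, 12, 14 → queue [0, 2, 3, 11, 12, 14]
Visit 0 → queue [2, 3, 11, 12, 14]
Visit 2 → queue [3, 11, 12, 14]
Visit 3; enqueue 4, 13 → queue [11, 12, 14, 4, 13]
Visit 11; enqueue 5, 9, 10, 15 → queue [12, 14, 4, 13, 5, 9, 10, 15]
Visit 12 → queue [14, 4, 13, 5, 9, 10, 15]
Visit 14 → queue [4, 13, 5, 9, 10, 15]
Visit 4 → queue [13, 5, 9, 10, 15]
Visit 13 → queue [5, 9, 10, 15]
Visit 5; enqueue 1, 7 → queue [9, 10, 15, 1, 7]
Visit 9; enqueue 6, 8 → queue [10, 15, 1, 7, 6, 8]
Visit 10 → queue [15, 1, 7, 6, 8]
Visit 15 → queue [1, 7, 6, 8]
Visit 1 → queue [7, 6, 8]
Visit 7 → queue [6, 8]
Visit 6 → queue [8]
Visit 8 → queue []

16 0 2 3 11 12 14 4 13 5 9 10 15 1 7 6 8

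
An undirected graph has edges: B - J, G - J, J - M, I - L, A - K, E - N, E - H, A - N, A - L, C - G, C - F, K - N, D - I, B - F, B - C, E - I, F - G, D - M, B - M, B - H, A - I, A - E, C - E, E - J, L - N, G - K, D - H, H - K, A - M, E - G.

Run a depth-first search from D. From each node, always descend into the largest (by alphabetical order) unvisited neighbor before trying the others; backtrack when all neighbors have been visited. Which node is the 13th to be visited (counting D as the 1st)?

Visit D
D → M
M → J
J → G
G → K
K → N
N → L
L → I
I → E
E → H
H → B
B → F
F → C
E → A

Visit order: D, M, J, G, K, N, L, I, E, H, B, F, C, A

C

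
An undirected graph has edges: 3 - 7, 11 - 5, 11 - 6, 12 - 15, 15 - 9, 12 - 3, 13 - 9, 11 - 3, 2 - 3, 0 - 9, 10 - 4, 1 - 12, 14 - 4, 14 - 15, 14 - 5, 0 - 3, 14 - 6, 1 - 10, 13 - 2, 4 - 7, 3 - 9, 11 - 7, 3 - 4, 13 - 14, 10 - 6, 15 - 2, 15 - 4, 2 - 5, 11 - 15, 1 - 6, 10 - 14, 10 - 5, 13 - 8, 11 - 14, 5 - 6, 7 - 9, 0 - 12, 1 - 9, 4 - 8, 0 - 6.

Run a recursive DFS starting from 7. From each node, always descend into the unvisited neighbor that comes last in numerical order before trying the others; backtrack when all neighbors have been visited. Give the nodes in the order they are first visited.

Visit 7
7 → 11
11 → 15
15 → 14
14 → 13
13 → 9
9 → 3
3 → 12
12 → 1
1 → 10
10 → 6
6 → 5
5 → 2
6 → 0
10 → 4
4 → 8

7 → 11 → 15 → 14 → 13 → 9 → 3 → 12 → 1 → 10 → 6 → 5 → 2 → 0 → 4 → 8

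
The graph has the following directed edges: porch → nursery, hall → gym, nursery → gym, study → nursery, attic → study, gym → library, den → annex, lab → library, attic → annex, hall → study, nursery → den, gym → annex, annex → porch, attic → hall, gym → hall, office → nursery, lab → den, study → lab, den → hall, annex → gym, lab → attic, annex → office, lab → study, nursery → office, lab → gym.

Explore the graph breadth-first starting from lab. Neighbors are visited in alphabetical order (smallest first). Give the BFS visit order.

Visit lab; enqueue attic, den, gym, library, study → queue [attic, den, gym, library, study]
Visit attic; enqueue annex, hall → queue [den, gym, library, study, annex, hall]
Visit den → queue [gym, library, study, annex, hall]
Visit gym → queue [library, study, annex, hall]
Visit library → queue [study, annex, hall]
Visit study; enqueue nursery → queue [annex, hall, nursery]
Visit annex; enqueue office, porch → queue [hall, nursery, office, porch]
Visit hall → queue [nursery, office, porch]
Visit nursery → queue [office, porch]
Visit office → queue [porch]
Visit porch → queue []

lab, attic, den, gym, library, study, annex, hall, nursery, office, porch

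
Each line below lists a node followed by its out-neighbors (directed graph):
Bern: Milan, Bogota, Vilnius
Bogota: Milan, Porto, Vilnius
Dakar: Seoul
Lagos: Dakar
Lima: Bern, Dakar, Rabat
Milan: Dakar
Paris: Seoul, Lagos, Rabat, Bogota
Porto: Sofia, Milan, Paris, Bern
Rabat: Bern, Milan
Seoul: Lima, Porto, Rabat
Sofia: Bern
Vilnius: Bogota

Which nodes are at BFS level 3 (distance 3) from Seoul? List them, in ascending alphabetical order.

Level 0: Seoul
Level 1: Lima, Porto, Rabat
Level 2: Bern, Dakar, Milan, Paris, Sofia
Level 3: Bogota, Lagos, Vilnius

Bogota, Lagos, Vilnius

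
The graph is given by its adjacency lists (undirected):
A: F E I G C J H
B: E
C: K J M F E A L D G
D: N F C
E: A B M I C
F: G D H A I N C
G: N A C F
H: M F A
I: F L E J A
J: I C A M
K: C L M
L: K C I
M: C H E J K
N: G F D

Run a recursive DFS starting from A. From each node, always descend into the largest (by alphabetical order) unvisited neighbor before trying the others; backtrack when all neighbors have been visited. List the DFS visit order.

Visit A
A → J
J → M
M → K
K → L
L → I
I → F
F → N
N → G
G → C
C → E
E → B
C → D
F → H

A, J, M, K, L, I, F, N, G, C, E, B, D, H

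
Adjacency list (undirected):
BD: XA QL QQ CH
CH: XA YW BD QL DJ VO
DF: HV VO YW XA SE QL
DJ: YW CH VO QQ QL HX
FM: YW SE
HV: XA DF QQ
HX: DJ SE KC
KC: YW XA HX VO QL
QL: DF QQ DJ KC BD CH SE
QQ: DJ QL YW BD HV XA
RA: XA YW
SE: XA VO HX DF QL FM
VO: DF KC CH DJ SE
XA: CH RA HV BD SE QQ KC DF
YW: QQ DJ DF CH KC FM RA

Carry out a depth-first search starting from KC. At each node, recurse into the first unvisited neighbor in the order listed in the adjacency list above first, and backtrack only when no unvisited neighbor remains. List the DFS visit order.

Visit KC
KC → YW
YW → QQ
QQ → DJ
DJ → CH
CH → XA
XA → RA
XA → HV
HV → DF
DF → VO
VO → SE
SE → HX
SE → QL
QL → BD
SE → FM

KC, YW, QQ, DJ, CH, XA, RA, HV, DF, VO, SE, HX, QL, BD, FM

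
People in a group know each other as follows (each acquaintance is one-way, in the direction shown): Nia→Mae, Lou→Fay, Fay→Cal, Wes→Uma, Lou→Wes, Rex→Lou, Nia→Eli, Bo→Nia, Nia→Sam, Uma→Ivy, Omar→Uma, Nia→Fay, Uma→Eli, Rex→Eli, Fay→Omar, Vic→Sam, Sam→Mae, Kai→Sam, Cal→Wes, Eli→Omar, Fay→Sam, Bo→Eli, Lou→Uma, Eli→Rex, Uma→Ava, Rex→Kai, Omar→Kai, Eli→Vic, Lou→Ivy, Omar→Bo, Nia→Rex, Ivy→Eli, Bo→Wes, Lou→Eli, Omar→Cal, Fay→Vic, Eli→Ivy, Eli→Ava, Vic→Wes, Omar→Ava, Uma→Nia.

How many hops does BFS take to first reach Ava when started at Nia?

2

Level 0: Nia
Level 1: Eli, Fay, Mae, Rex, Sam
Level 2: Ava, Cal, Ivy, Kai, Lou, Omar, Vic
Level 3: Bo, Uma, Wes
Ava first appears at level 2.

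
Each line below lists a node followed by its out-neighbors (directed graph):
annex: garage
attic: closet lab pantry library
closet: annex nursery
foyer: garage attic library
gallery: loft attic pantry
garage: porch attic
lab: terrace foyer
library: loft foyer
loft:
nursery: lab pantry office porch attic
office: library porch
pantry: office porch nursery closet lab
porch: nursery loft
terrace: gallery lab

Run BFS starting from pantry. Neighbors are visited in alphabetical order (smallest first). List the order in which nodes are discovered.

Visit pantry; enqueue closet, lab, nursery, office, porch → queue [closet, lab, nursery, office, porch]
Visit closet; enqueue annex → queue [lab, nursery, office, porch, annex]
Visit lab; enqueue foyer, terrace → queue [nursery, office, porch, annex, foyer, terrace]
Visit nursery; enqueue attic → queue [office, porch, annex, foyer, terrace, attic]
Visit office; enqueue library → queue [porch, annex, foyer, terrace, attic, library]
Visit porch; enqueue loft → queue [annex, foyer, terrace, attic, library, loft]
Visit annex; enqueue garage → queue [foyer, terrace, attic, library, loft, garage]
Visit foyer → queue [terrace, attic, library, loft, garage]
Visit terrace; enqueue gallery → queue [attic, library, loft, garage, gallery]
Visit attic → queue [library, loft, garage, gallery]
Visit library → queue [loft, garage, gallery]
Visit loft → queue [garage, gallery]
Visit garage → queue [gallery]
Visit gallery → queue []

pantry, closet, lab, nursery, office, porch, annex, foyer, terrace, attic, library, loft, garage, gallery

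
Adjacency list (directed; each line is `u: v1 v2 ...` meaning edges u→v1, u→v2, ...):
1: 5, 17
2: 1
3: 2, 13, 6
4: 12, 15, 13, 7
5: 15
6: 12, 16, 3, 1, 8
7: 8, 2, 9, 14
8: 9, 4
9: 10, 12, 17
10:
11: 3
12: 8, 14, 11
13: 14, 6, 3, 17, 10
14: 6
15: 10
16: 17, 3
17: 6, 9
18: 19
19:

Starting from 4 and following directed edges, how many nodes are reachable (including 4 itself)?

17

BFS from 4 visits: 4, 12, 15, 13, 7, 8, 14, 11, 10, 6, 3, 17, 2, 9, 16, 1, 5
Reachable nodes: 17 of 19 total.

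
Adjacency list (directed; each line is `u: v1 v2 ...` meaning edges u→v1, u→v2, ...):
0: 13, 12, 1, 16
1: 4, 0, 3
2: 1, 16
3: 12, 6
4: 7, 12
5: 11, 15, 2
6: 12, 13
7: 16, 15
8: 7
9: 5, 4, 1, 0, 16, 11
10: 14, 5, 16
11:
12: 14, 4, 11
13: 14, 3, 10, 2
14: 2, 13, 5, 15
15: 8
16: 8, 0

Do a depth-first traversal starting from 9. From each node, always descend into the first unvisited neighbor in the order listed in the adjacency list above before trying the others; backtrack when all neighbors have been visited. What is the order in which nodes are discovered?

Visit 9
9 → 5
5 → 11
5 → 15
15 → 8
8 → 7
7 → 16
16 → 0
0 → 13
13 → 14
14 → 2
2 → 1
1 → 4
4 → 12
1 → 3
3 → 6
13 → 10

9 → 5 → 11 → 15 → 8 → 7 → 16 → 0 → 13 → 14 → 2 → 1 → 4 → 12 → 3 → 6 → 10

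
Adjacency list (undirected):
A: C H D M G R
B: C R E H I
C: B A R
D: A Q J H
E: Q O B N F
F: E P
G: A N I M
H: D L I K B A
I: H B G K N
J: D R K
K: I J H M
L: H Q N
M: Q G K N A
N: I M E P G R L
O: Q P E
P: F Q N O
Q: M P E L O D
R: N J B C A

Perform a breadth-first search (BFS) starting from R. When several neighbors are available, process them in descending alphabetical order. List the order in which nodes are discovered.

R N J C B A P M L I G E K D H Q O F

Visit R; enqueue N, J, C, B, A → queue [N, J, C, B, A]
Visit N; enqueue P, M, L, I, G, E → queue [J, C, B, A, P, M, L, I, G, E]
Visit J; enqueue K, D → queue [C, B, A, P, M, L, I, G, E, K, D]
Visit C → queue [B, A, P, M, L, I, G, E, K, D]
Visit B; enqueue H → queue [A, P, M, L, I, G, E, K, D, H]
Visit A → queue [P, M, L, I, G, E, K, D, H]
Visit P; enqueue Q, O, F → queue [M, L, I, G, E, K, D, H, Q, O, F]
Visit M → queue [L, I, G, E, K, D, H, Q, O, F]
Visit L → queue [I, G, E, K, D, H, Q, O, F]
Visit I → queue [G, E, K, D, H, Q, O, F]
Visit G → queue [E, K, D, H, Q, O, F]
Visit E → queue [K, D, H, Q, O, F]
Visit K → queue [D, H, Q, O, F]
Visit D → queue [H, Q, O, F]
Visit H → queue [Q, O, F]
Visit Q → queue [O, F]
Visit O → queue [F]
Visit F → queue []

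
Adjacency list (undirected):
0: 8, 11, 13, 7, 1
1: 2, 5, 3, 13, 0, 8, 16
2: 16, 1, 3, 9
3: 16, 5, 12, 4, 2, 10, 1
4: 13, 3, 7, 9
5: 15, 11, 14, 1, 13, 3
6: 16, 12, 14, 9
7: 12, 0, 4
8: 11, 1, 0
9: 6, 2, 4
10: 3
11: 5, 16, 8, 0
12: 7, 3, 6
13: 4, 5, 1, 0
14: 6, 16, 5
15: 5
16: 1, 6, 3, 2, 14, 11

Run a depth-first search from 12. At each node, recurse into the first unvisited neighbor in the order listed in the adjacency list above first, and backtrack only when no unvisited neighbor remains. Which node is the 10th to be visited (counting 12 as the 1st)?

Visit 12
12 → 7
7 → 0
0 → 8
8 → 11
11 → 5
5 → 15
5 → 14
14 → 6
6 → 16
16 → 1
1 → 2
2 → 3
3 → 4
4 → 13
4 → 9
3 → 10

Visit order: 12, 7, 0, 8, 11, 5, 15, 14, 6, 16, 1, 2, 3, 4, 13, 9, 10

16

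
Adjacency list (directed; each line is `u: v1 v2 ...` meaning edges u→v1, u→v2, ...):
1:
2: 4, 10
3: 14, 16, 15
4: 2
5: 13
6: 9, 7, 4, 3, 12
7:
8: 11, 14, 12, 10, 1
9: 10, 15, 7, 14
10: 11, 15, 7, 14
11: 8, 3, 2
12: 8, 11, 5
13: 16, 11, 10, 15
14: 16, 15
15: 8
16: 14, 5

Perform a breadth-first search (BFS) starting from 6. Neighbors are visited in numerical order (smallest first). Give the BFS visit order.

Visit 6; enqueue 3, 4, 7, 9, 12 → queue [3, 4, 7, 9, 12]
Visit 3; enqueue 14, 15, 16 → queue [4, 7, 9, 12, 14, 15, 16]
Visit 4; enqueue 2 → queue [7, 9, 12, 14, 15, 16, 2]
Visit 7 → queue [9, 12, 14, 15, 16, 2]
Visit 9; enqueue 10 → queue [12, 14, 15, 16, 2, 10]
Visit 12; enqueue 5, 8, 11 → queue [14, 15, 16, 2, 10, 5, 8, 11]
Visit 14 → queue [15, 16, 2, 10, 5, 8, 11]
Visit 15 → queue [16, 2, 10, 5, 8, 11]
Visit 16 → queue [2, 10, 5, 8, 11]
Visit 2 → queue [10, 5, 8, 11]
Visit 10 → queue [5, 8, 11]
Visit 5; enqueue 13 → queue [8, 11, 13]
Visit 8; enqueue 1 → queue [11, 13, 1]
Visit 11 → queue [13, 1]
Visit 13 → queue [1]
Visit 1 → queue []

6, 3, 4, 7, 9, 12, 14, 15, 16, 2, 10, 5, 8, 11, 13, 1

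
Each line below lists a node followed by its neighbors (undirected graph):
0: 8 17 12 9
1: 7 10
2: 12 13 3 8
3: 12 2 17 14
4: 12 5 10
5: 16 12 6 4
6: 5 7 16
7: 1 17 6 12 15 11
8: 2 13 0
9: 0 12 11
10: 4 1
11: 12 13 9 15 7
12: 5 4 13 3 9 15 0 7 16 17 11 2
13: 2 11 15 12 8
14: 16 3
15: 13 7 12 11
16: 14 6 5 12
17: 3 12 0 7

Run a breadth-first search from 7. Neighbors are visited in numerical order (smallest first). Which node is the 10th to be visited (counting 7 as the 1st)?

16

Visit 7; enqueue 1, 6, 11, 12, 15, 17 → queue [1, 6, 11, 12, 15, 17]
Visit 1; enqueue 10 → queue [6, 11, 12, 15, 17, 10]
Visit 6; enqueue 5, 16 → queue [11, 12, 15, 17, 10, 5, 16]
Visit 11; enqueue 9, 13 → queue [12, 15, 17, 10, 5, 16, 9, 13]
Visit 12; enqueue 0, 2, 3, 4 → queue [15, 17, 10, 5, 16, 9, 13, 0, 2, 3, 4]
Visit 15 → queue [17, 10, 5, 16, 9, 13, 0, 2, 3, 4]
Visit 17 → queue [10, 5, 16, 9, 13, 0, 2, 3, 4]
Visit 10 → queue [5, 16, 9, 13, 0, 2, 3, 4]
Visit 5 → queue [16, 9, 13, 0, 2, 3, 4]
Visit 16; enqueue 14 → queue [9, 13, 0, 2, 3, 4, 14]
Visit 9 → queue [13, 0, 2, 3, 4, 14]
Visit 13; enqueue 8 → queue [0, 2, 3, 4, 14, 8]
Visit 0 → queue [2, 3, 4, 14, 8]
Visit 2 → queue [3, 4, 14, 8]
Visit 3 → queue [4, 14, 8]
Visit 4 → queue [14, 8]
Visit 14 → queue [8]
Visit 8 → queue []

Visit order: 7, 1, 6, 11, 12, 15, 17, 10, 5, 16, 9, 13, 0, 2, 3, 4, 14, 8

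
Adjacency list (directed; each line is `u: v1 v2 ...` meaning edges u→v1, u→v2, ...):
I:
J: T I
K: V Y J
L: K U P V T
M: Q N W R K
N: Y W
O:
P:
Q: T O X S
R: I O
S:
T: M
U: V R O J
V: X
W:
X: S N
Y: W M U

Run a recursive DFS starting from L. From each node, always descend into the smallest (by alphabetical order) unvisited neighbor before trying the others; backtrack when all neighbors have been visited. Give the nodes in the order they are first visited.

Visit L
L → K
K → J
J → I
J → T
T → M
M → N
N → W
N → Y
Y → U
U → O
U → R
U → V
V → X
X → S
M → Q
L → P

L K J I T M N W Y U O R V X S Q P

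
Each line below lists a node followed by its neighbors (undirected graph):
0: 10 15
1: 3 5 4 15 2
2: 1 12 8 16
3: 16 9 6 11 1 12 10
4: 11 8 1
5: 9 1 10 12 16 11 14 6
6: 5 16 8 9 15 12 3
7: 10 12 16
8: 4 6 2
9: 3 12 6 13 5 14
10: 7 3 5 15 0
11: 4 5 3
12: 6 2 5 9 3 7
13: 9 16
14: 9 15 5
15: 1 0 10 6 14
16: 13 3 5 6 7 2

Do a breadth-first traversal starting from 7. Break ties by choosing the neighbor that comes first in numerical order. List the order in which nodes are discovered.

7, 10, 12, 16, 0, 3, 5, 15, 2, 6, 9, 13, 1, 11, 14, 8, 4

Visit 7; enqueue 10, 12, 16 → queue [10, 12, 16]
Visit 10; enqueue 0, 3, 5, 15 → queue [12, 16, 0, 3, 5, 15]
Visit 12; enqueue 2, 6, 9 → queue [16, 0, 3, 5, 15, 2, 6, 9]
Visit 16; enqueue 13 → queue [0, 3, 5, 15, 2, 6, 9, 13]
Visit 0 → queue [3, 5, 15, 2, 6, 9, 13]
Visit 3; enqueue 1, 11 → queue [5, 15, 2, 6, 9, 13, 1, 11]
Visit 5; enqueue 14 → queue [15, 2, 6, 9, 13, 1, 11, 14]
Visit 15 → queue [2, 6, 9, 13, 1, 11, 14]
Visit 2; enqueue 8 → queue [6, 9, 13, 1, 11, 14, 8]
Visit 6 → queue [9, 13, 1, 11, 14, 8]
Visit 9 → queue [13, 1, 11, 14, 8]
Visit 13 → queue [1, 11, 14, 8]
Visit 1; enqueue 4 → queue [11, 14, 8, 4]
Visit 11 → queue [14, 8, 4]
Visit 14 → queue [8, 4]
Visit 8 → queue [4]
Visit 4 → queue []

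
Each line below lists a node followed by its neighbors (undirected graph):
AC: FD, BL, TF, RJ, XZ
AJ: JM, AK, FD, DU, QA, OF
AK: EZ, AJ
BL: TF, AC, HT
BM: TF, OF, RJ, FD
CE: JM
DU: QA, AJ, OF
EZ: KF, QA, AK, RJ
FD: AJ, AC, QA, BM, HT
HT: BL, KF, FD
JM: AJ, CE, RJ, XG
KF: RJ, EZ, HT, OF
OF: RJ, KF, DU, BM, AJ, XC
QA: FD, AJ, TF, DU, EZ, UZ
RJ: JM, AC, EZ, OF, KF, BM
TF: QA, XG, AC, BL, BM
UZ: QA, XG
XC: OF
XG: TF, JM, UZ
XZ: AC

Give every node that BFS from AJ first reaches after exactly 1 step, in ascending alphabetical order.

AK, DU, FD, JM, OF, QA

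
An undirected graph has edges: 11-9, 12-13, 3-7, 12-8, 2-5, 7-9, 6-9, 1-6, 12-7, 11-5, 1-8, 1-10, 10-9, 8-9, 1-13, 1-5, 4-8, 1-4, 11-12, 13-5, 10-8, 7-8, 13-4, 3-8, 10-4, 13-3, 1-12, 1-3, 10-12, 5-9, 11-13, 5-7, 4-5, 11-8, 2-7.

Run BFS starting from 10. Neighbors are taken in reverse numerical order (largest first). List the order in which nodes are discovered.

10 -> 12 -> 9 -> 8 -> 4 -> 1 -> 13 -> 11 -> 7 -> 6 -> 5 -> 3 -> 2

Visit 10; enqueue 12, 9, 8, 4, 1 → queue [12, 9, 8, 4, 1]
Visit 12; enqueue 13, 11, 7 → queue [9, 8, 4, 1, 13, 11, 7]
Visit 9; enqueue 6, 5 → queue [8, 4, 1, 13, 11, 7, 6, 5]
Visit 8; enqueue 3 → queue [4, 1, 13, 11, 7, 6, 5, 3]
Visit 4 → queue [1, 13, 11, 7, 6, 5, 3]
Visit 1 → queue [13, 11, 7, 6, 5, 3]
Visit 13 → queue [11, 7, 6, 5, 3]
Visit 11 → queue [7, 6, 5, 3]
Visit 7; enqueue 2 → queue [6, 5, 3, 2]
Visit 6 → queue [5, 3, 2]
Visit 5 → queue [3, 2]
Visit 3 → queue [2]
Visit 2 → queue []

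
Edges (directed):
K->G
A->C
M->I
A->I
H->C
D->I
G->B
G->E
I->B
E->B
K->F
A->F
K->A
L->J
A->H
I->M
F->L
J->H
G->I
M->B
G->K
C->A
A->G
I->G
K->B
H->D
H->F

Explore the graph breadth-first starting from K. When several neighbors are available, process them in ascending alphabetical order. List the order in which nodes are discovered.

K, A, B, F, G, C, H, I, L, E, D, M, J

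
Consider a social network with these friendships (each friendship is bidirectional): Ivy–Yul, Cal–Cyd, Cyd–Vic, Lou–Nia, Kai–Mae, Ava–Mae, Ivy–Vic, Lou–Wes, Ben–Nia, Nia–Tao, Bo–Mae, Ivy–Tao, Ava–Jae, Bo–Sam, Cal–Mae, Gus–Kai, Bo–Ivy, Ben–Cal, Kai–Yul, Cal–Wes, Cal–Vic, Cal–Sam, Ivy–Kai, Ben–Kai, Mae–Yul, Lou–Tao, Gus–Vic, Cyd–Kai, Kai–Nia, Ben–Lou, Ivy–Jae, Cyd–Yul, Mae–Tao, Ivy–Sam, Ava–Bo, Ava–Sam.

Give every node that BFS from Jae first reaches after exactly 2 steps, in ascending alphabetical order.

Level 0: Jae
Level 1: Ava, Ivy
Level 2: Bo, Kai, Mae, Sam, Tao, Vic, Yul
Level 3: Ben, Cal, Cyd, Gus, Lou, Nia
Level 4: Wes

Bo, Kai, Mae, Sam, Tao, Vic, Yul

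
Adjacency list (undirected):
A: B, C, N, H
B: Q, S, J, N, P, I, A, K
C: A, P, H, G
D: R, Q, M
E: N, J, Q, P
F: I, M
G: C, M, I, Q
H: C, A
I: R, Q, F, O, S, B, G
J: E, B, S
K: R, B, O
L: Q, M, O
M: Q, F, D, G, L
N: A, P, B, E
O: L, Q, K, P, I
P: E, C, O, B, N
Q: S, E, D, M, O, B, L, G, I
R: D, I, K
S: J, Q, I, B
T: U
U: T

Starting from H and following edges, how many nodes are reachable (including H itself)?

BFS from H visits: H, C, A, P, G, B, N, E, O, M, I, Q, S, J, K, L, F, D, R
Reachable nodes: 19 of 21 total.

19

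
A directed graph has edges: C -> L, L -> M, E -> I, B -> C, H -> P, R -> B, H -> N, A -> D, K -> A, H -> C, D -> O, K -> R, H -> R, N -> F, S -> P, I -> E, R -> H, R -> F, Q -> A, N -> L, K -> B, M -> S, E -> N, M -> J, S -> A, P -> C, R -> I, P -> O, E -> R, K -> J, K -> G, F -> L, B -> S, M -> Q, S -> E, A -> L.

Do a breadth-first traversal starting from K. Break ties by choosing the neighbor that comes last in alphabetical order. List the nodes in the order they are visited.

Visit K; enqueue R, J, G, B, A → queue [R, J, G, B, A]
Visit R; enqueue I, H, F → queue [J, G, B, A, I, H, F]
Visit J → queue [G, B, A, I, H, F]
Visit G → queue [B, A, I, H, F]
Visit B; enqueue S, C → queue [A, I, H, F, S, C]
Visit A; enqueue L, D → queue [I, H, F, S, C, L, D]
Visit I; enqueue E → queue [H, F, S, C, L, D, E]
Visit H; enqueue P, N → queue [F, S, C, L, D, E, P, N]
Visit F → queue [S, C, L, D, E, P, N]
Visit S → queue [C, L, D, E, P, N]
Visit C → queue [L, D, E, P, N]
Visit L; enqueue M → queue [D, E, P, N, M]
Visit D; enqueue O → queue [E, P, N, M, O]
Visit E → queue [P, N, M, O]
Visit P → queue [N, M, O]
Visit N → queue [M, O]
Visit M; enqueue Q → queue [O, Q]
Visit O → queue [Q]
Visit Q → queue []

K → R → J → G → B → A → I → H → F → S → C → L → D → E → P → N → M → O → Q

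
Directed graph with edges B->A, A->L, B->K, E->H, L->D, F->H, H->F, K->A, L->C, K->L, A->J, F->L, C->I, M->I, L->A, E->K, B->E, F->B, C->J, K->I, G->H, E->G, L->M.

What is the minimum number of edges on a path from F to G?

3

Level 0: F
Level 1: B, H, L
Level 2: A, C, D, E, K, M
Level 3: G, I, J
G first appears at level 3.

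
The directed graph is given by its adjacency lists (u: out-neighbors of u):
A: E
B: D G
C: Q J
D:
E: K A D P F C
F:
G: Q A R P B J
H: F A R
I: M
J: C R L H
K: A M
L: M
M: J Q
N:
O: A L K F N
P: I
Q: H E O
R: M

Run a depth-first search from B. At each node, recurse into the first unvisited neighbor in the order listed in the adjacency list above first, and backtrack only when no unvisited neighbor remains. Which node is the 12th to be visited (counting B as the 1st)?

C

Visit B
B → D
B → G
G → Q
Q → H
H → F
H → A
A → E
E → K
K → M
M → J
J → C
J → R
J → L
E → P
P → I
Q → O
O → N

Visit order: B, D, G, Q, H, F, A, E, K, M, J, C, R, L, P, I, O, N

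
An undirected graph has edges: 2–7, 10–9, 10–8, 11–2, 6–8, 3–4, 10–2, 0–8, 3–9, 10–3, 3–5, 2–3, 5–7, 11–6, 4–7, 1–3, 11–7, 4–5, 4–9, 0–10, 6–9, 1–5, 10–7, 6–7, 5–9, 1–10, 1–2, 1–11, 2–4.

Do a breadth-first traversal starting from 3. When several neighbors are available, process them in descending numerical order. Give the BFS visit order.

3 -> 10 -> 9 -> 5 -> 4 -> 2 -> 1 -> 8 -> 7 -> 0 -> 6 -> 11

Visit 3; enqueue 10, 9, 5, 4, 2, 1 → queue [10, 9, 5, 4, 2, 1]
Visit 10; enqueue 8, 7, 0 → queue [9, 5, 4, 2, 1, 8, 7, 0]
Visit 9; enqueue 6 → queue [5, 4, 2, 1, 8, 7, 0, 6]
Visit 5 → queue [4, 2, 1, 8, 7, 0, 6]
Visit 4 → queue [2, 1, 8, 7, 0, 6]
Visit 2; enqueue 11 → queue [1, 8, 7, 0, 6, 11]
Visit 1 → queue [8, 7, 0, 6, 11]
Visit 8 → queue [7, 0, 6, 11]
Visit 7 → queue [0, 6, 11]
Visit 0 → queue [6, 11]
Visit 6 → queue [11]
Visit 11 → queue []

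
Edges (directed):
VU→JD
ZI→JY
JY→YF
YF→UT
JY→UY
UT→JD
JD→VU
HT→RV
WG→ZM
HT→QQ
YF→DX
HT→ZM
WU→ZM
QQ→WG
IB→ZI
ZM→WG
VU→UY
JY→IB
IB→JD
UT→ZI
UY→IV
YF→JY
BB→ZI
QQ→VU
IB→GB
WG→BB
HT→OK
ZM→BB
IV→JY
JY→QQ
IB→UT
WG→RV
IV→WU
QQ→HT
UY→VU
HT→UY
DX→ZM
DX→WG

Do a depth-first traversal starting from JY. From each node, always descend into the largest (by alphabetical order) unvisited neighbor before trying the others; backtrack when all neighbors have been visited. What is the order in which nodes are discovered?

JY, YF, UT, ZI, JD, VU, UY, IV, WU, ZM, WG, RV, BB, DX, QQ, HT, OK, IB, GB

Visit JY
JY → YF
YF → UT
UT → ZI
UT → JD
JD → VU
VU → UY
UY → IV
IV → WU
WU → ZM
ZM → WG
WG → RV
WG → BB
YF → DX
JY → QQ
QQ → HT
HT → OK
JY → IB
IB → GB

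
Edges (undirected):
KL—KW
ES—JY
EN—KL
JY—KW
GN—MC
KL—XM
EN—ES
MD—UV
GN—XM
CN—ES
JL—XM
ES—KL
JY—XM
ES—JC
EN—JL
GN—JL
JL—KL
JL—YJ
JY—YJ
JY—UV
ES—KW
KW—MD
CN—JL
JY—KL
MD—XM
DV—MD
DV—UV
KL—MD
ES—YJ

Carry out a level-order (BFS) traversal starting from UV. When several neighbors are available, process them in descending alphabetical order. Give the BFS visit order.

Visit UV; enqueue MD, JY, DV → queue [MD, JY, DV]
Visit MD; enqueue XM, KW, KL → queue [JY, DV, XM, KW, KL]
Visit JY; enqueue YJ, ES → queue [DV, XM, KW, KL, YJ, ES]
Visit DV → queue [XM, KW, KL, YJ, ES]
Visit XM; enqueue JL, GN → queue [KW, KL, YJ, ES, JL, GN]
Visit KW → queue [KL, YJ, ES, JL, GN]
Visit KL; enqueue EN → queue [YJ, ES, JL, GN, EN]
Visit YJ → queue [ES, JL, GN, EN]
Visit ES; enqueue JC, CN → queue [JL, GN, EN, JC, CN]
Visit JL → queue [GN, EN, JC, CN]
Visit GN; enqueue MC → queue [EN, JC, CN, MC]
Visit EN → queue [JC, CN, MC]
Visit JC → queue [CN, MC]
Visit CN → queue [MC]
Visit MC → queue []

UV, MD, JY, DV, XM, KW, KL, YJ, ES, JL, GN, EN, JC, CN, MC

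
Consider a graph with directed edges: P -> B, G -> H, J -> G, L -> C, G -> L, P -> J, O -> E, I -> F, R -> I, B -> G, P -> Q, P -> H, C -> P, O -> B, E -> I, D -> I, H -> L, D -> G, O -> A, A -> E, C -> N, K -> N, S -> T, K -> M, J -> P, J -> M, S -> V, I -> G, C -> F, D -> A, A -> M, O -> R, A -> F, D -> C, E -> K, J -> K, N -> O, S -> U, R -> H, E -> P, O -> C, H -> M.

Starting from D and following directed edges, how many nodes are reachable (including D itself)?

18

BFS from D visits: D, A, C, G, I, E, F, M, N, P, H, L, K, O, B, J, Q, R
Reachable nodes: 18 of 22 total.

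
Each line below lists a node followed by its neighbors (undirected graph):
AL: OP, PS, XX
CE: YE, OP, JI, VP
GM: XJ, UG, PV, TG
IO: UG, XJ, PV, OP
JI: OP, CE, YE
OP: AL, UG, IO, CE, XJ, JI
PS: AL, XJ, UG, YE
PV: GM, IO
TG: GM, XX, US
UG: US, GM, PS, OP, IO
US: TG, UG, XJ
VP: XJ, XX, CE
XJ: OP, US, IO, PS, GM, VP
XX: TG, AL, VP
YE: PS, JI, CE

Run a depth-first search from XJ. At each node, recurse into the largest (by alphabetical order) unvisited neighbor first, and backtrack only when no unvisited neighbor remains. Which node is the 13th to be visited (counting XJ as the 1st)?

Visit XJ
XJ → VP
VP → XX
XX → TG
TG → US
US → UG
UG → PS
PS → YE
YE → JI
JI → OP
OP → IO
IO → PV
PV → GM
OP → CE
OP → AL

Visit order: XJ, VP, XX, TG, US, UG, PS, YE, JI, OP, IO, PV, GM, CE, AL

GM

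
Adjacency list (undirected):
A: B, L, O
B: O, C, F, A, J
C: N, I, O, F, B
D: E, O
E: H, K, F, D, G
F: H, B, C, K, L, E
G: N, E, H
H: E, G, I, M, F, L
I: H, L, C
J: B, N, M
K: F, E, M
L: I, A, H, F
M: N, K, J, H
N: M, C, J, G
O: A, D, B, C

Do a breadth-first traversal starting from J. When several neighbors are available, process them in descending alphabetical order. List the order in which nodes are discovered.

Visit J; enqueue N, M, B → queue [N, M, B]
Visit N; enqueue G, C → queue [M, B, G, C]
Visit M; enqueue K, H → queue [B, G, C, K, H]
Visit B; enqueue O, F, A → queue [G, C, K, H, O, F, A]
Visit G; enqueue E → queue [C, K, H, O, F, A, E]
Visit C; enqueue I → queue [K, H, O, F, A, E, I]
Visit K → queue [H, O, F, A, E, I]
Visit H; enqueue L → queue [O, F, A, E, I, L]
Visit O; enqueue D → queue [F, A, E, I, L, D]
Visit F → queue [A, E, I, L, D]
Visit A → queue [E, I, L, D]
Visit E → queue [I, L, D]
Visit I → queue [L, D]
Visit L → queue [D]
Visit D → queue []

J N M B G C K H O F A E I L D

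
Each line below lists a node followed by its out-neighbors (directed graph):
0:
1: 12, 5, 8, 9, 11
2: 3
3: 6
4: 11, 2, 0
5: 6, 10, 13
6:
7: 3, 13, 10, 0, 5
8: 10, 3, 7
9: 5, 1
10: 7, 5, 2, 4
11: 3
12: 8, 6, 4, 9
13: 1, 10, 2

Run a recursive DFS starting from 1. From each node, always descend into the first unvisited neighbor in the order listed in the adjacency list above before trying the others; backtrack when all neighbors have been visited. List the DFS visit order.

Visit 1
1 → 12
12 → 8
8 → 10
10 → 7
7 → 3
3 → 6
7 → 13
13 → 2
7 → 0
7 → 5
10 → 4
4 → 11
12 → 9

1, 12, 8, 10, 7, 3, 6, 13, 2, 0, 5, 4, 11, 9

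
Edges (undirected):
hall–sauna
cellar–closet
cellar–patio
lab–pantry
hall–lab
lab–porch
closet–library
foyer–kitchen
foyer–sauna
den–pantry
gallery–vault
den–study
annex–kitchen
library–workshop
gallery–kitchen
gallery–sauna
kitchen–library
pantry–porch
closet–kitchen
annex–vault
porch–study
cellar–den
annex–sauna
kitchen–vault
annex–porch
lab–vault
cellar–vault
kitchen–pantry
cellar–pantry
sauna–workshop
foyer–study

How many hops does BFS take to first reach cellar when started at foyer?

Level 0: foyer
Level 1: kitchen, sauna, study
Level 2: annex, closet, den, gallery, hall, library, pantry, porch, vault, workshop
Level 3: cellar, lab
Level 4: patio
cellar first appears at level 3.

3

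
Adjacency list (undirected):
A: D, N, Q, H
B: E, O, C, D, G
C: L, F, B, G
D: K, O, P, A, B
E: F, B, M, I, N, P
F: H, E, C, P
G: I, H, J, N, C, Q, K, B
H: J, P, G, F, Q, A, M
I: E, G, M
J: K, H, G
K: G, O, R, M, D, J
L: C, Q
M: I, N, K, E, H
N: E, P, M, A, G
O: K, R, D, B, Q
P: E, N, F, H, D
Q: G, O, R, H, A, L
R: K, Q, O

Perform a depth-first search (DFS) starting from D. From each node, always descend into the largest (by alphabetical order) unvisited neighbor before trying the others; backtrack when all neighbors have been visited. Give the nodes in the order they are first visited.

D → P → N → M → K → R → Q → O → B → G → J → H → F → E → I → C → L → A

Visit D
D → P
P → N
N → M
M → K
K → R
R → Q
Q → O
O → B
B → G
G → J
J → H
H → F
F → E
E → I
F → C
C → L
H → A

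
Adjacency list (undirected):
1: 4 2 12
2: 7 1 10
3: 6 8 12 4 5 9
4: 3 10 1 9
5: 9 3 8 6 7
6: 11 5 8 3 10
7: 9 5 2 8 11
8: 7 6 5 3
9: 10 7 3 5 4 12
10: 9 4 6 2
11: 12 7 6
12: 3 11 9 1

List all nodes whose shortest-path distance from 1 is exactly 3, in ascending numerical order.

5, 6, 8

Level 0: 1
Level 1: 2, 4, 12
Level 2: 3, 7, 9, 10, 11
Level 3: 5, 6, 8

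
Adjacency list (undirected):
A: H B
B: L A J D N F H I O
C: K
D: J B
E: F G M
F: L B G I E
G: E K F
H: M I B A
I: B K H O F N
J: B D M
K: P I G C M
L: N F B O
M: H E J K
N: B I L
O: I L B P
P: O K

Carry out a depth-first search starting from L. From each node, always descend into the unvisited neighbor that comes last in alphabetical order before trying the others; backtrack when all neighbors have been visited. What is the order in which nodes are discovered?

L, O, P, K, M, J, D, B, N, I, H, A, F, G, E, C

Visit L
L → O
O → P
P → K
K → M
M → J
J → D
D → B
B → N
N → I
I → H
H → A
I → F
F → G
G → E
K → C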